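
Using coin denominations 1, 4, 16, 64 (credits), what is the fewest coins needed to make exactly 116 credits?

5

Use the largest denomination that fits, subtract, and repeat.
116 − 1×64→52 − 3×16→4 − 1×4→0
Total coins = 1 + 3 + 1 = 5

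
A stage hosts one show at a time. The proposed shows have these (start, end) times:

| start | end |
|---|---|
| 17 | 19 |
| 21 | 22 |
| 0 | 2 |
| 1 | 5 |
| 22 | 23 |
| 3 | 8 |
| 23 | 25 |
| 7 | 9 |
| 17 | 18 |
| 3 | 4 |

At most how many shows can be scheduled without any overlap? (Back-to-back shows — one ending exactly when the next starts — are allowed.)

Order by finish time; keep every interval that doesn't clash with the previous kept one.
By end time: (0,2), (3,4), (1,5), (3,8), (7,9), (17,18), (17,19), (21,22), (22,23), (23,25).
Pick (0,2); next start ≥ 2 → (3,4); next start ≥ 4 → (7,9); next start ≥ 9 → (17,18); next start ≥ 18 → (21,22); next start ≥ 22 → (22,23); next start ≥ 23 → (23,25).
Selected 7 shows.

7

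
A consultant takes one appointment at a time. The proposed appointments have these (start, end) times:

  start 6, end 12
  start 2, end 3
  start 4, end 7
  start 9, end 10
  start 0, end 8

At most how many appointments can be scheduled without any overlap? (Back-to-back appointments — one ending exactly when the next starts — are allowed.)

3

Greedy by earliest finish: after sorting by end time, pick each interval compatible with the last pick.
Sorted by end: (2,3)  (4,7)  (0,8)  (9,10)  (6,12)
take (2,3); take (4,7); take (9,10); skip (6,12).
Selected 3 appointments.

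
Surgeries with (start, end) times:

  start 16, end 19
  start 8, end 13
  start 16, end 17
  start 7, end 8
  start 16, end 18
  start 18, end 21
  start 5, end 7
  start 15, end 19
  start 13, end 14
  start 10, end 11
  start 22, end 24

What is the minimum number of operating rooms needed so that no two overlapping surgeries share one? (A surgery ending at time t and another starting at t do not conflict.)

4

The answer is the maximum number of intervals overlapping at any instant.
Events (time:±→running): 5:+→1 7:-→0 7:+→1 8:-→0 8:+→1 10:+→2 11:-→1 13:-→0 13:+→1 14:-→0 15:+→1 16:+→2 16:+→3 16:+→4 … peak 4.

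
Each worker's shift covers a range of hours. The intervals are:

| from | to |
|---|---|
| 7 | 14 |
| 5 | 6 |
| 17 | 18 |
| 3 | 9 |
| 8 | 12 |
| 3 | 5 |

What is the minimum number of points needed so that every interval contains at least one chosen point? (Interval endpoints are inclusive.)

Process intervals by earliest right end; each time one isn't hit yet, stab at its right endpoint.
Sorted: [3,5] [5,6] [3,9] [8,12] [7,14] [17,18]
{[3,5],[5,6],[3,9]} hit by 5; {[8,12],[7,14]} hit by 12; {[17,18]} hit by 18.
Points: 5, 12, 18 (3 total).

3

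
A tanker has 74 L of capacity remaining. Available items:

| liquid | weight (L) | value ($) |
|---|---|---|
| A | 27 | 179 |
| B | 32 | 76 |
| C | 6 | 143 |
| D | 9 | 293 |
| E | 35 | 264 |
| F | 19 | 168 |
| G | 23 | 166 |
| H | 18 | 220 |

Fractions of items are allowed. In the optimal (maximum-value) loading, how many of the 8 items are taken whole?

Sort by value per unit weight and fill in that order.
Order: D (293/9=32.56) > C (143/6=23.83) > H (220/18=12.22) > F (168/19=8.84) > E (264/35=7.54) > G (166/23=7.22) > A (179/27=6.63) > B (76/32=2.38)
Fill: take D (9 @ 293) → take C (6 @ 143) → take H (18 @ 220) → take F (19 @ 168) → take 22/35 of E → 165.94; 74/74 used.
4 item(s) taken whole; one partial (take 22/35 of E).

4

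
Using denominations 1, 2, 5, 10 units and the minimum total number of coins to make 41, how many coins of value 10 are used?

4

Use the largest denomination that fits, subtract, and repeat.
41 = 4×10 + 1×1
Count of 10: 4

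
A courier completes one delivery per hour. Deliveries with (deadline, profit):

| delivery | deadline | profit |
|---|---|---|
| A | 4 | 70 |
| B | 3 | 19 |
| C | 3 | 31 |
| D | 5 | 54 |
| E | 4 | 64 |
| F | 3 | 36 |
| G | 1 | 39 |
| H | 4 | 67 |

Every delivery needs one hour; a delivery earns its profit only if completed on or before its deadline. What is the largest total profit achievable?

294

Profit order: A=70 H=67 E=64 D=54 G=39 F=36 C=31 B=19
Assign: A→slot 4, H→slot 3, E→slot 2, D→slot 5, G→slot 1, F skipped, C skipped, B skipped.
Slots: [1:G] [2:E] [3:H] [4:A] [5:D]
Profit = 39 + 64 + 67 + 70 + 54 = 294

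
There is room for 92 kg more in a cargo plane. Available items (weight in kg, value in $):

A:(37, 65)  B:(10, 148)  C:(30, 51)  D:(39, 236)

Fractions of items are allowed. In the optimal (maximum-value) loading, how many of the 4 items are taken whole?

3

Ratios (sorted): B 14.80, D 6.05, A 1.76, C 1.70
take B (10 @ 148); take D (39 @ 236); take A (37 @ 65); take 6/30 of C → 10.20. Capacity used 92/92.
3 item(s) taken whole; one partial (take 6/30 of C).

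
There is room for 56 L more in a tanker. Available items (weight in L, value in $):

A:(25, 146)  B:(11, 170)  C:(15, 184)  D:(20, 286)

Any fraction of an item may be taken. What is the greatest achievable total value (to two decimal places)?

698.40

Sort by value per unit weight and fill in that order.
Order: B (170/11=15.45) > D (286/20=14.30) > C (184/15=12.27) > A (146/25=5.84)
Fill: take B (11 @ 170) → take D (20 @ 286) → take C (15 @ 184) → take 10/25 of A → 58.40; 56/56 used.
Total value = 698.40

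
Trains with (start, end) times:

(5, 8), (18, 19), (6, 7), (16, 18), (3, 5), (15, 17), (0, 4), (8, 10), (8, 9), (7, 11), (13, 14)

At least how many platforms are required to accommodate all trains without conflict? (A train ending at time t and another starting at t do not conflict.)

Count concurrent intervals with a sweep; the peak is the room count.
starts: [0, 3, 5, 6, 7, 8, 8, 13, 15, 16, 18]
ends:   [4, 5, 7, 8, 9, 10, 11, 14, 17, 18, 19]
s0→1 s3→2 e4→1 e5→0 s5→1 s6→2 e7→1 s7→2 e8→1 s8→2 s8→3  — peak 3.

3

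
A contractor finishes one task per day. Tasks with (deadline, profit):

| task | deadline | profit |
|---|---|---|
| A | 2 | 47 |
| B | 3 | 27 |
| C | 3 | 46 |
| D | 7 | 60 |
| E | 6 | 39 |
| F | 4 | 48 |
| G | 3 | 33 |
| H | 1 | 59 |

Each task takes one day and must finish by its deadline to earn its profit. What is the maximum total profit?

Profit order: D=60 H=59 F=48 A=47 C=46 E=39 G=33 B=27
Assign: D→slot 7, H→slot 1, F→slot 4, A→slot 2, C→slot 3, E→slot 6, G skipped, B skipped.
Slots: [1:H] [2:A] [3:C] [4:F] [6:E] [7:D]
Profit = 59 + 47 + 46 + 48 + 39 + 60 = 299

299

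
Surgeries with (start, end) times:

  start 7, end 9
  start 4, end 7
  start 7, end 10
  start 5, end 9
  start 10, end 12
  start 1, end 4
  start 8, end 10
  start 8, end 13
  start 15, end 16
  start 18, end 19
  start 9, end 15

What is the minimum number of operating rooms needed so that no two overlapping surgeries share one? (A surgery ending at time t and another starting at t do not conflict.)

5

The answer is the maximum number of intervals overlapping at any instant.
Events (time:±→running): 1:+→1 4:-→0 4:+→1 5:+→2 7:-→1 7:+→2 7:+→3 8:+→4 8:+→5 … peak 5.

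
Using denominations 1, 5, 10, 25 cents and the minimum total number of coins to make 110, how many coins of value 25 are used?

4

Use the largest denomination that fits, subtract, and repeat.
110 − 4×25→10 − 1×10→0
Count of 25: 4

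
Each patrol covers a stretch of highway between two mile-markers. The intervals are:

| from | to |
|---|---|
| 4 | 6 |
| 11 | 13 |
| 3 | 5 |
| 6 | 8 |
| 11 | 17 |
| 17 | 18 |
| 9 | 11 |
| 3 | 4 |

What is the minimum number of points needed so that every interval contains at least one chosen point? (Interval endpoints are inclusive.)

By right end: [3,4]  [3,5]  [4,6]  [6,8]  [9,11]  [11,13]  [11,17]  [17,18]
[3,4] uncovered → point at 4; [6,8] uncovered → point at 8; [9,11] uncovered → point at 11; [17,18] uncovered → point at 18.
Points: 4, 8, 11, 18 (4 total).

4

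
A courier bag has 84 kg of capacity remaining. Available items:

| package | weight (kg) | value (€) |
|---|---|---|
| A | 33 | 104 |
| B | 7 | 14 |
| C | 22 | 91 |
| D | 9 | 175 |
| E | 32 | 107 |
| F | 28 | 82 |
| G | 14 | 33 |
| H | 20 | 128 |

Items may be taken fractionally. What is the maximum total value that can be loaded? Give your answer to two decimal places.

Greedy by value/weight ratio, highest first.
Order: D (175/9=19.44) > H (128/20=6.40) > C (91/22=4.14) > E (107/32=3.34) > A (104/33=3.15) > F (82/28=2.93) > G (33/14=2.36) > B (14/7=2.00)
Fill: take D (9 @ 175) → take H (20 @ 128) → take C (22 @ 91) → take E (32 @ 107) → take 1/33 of A → 3.15; 84/84 used.
Total value = 504.15

504.15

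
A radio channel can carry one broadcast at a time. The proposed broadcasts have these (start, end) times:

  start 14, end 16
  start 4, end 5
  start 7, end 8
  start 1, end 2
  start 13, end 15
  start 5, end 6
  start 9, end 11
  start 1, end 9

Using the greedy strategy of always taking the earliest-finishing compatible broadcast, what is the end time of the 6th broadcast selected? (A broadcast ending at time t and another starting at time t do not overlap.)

Greedy by earliest finish: after sorting by end time, pick each interval compatible with the last pick.
Sorted by end: (1,2)  (4,5)  (5,6)  (7,8)  (1,9)  (9,11)  (13,15)  (14,16)
take (1,2); take (4,5); take (5,6); take (7,8); take (9,11); take (13,15).
Selected: (1,2) (4,5) (5,6) (7,8) (9,11) (13,15)

15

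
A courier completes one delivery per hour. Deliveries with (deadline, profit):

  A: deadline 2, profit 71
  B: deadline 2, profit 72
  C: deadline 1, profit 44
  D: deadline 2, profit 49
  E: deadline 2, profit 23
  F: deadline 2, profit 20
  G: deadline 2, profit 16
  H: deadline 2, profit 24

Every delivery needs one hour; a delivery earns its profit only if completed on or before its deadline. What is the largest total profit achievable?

Profit order: B=72 A=71 D=49 C=44 H=24 E=23 F=20 G=16
Assign: B→slot 2, A→slot 1, D skipped, C skipped, H skipped, E skipped, F skipped, G skipped.
Slots: [1:A] [2:B]
Profit = 71 + 72 = 143

143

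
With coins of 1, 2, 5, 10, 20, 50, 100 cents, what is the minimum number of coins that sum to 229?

229 = 2×100 + 1×20 + 1×5 + 2×2
Total coins = 2 + 1 + 1 + 2 = 6

6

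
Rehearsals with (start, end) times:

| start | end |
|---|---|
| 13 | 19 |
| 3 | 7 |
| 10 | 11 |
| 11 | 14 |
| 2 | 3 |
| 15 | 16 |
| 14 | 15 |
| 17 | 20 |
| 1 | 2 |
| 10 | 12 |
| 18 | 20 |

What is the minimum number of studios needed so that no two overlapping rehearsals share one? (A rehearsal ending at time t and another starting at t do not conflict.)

Events (time:±→running): 1:+→1 2:-→0 2:+→1 3:-→0 3:+→1 7:-→0 10:+→1 10:+→2 11:-→1 11:+→2 12:-→1 13:+→2 14:-→1 14:+→2 15:-→1 15:+→2 16:-→1 17:+→2 18:+→3 … peak 3.

3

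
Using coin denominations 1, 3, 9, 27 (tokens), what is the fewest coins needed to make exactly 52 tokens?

Greedy: take as many of the largest coin as possible, then repeat with the remainder.
52 − 1×27→25 − 2×9→7 − 2×3→1 − 1×1→0
Total coins = 1 + 2 + 2 + 1 = 6

6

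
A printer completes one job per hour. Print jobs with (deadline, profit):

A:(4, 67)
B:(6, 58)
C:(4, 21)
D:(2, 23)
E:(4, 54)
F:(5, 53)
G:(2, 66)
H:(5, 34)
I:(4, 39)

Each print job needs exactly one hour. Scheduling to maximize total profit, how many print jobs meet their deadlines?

6

By profit: A(d4,67), G(d2,66), B(d6,58), E(d4,54), F(d5,53), I(d4,39), H(d5,34), D(d2,23), C(d4,21)
A→slot 4; G→slot 2; B→slot 6; E→slot 3; F→slot 5; I→slot 1; H skipped; D skipped; C skipped.
6 of 9 scheduled.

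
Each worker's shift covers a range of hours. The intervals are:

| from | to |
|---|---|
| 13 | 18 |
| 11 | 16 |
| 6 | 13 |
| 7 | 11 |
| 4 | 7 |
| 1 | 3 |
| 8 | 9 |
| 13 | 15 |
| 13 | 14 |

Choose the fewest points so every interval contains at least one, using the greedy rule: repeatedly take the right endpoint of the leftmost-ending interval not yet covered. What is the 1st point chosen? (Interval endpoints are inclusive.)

Process intervals by earliest right end; each time one isn't hit yet, stab at its right endpoint.
By right end: [1,3]  [4,7]  [8,9]  [7,11]  [6,13]  [13,14]  [13,15]  [11,16]  [13,18]
[1,3] uncovered → point at 3; [4,7] uncovered → point at 7; [8,9] uncovered → point at 9; [13,14] uncovered → point at 14.
Points: 3, 7, 9, 14 (4 total).

3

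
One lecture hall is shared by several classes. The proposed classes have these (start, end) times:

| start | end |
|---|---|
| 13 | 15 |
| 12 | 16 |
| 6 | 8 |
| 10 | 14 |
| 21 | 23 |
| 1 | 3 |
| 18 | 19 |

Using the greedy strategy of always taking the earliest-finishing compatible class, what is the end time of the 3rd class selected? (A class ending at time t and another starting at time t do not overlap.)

14

Sorted by end: (1,3)  (6,8)  (10,14)  (13,15)  (12,16)  (18,19)  (21,23)
take (1,3); take (6,8); take (10,14); skip (13,15); take (18,19); take (21,23).
Selected: (1,3) (6,8) (10,14) (18,19) (21,23)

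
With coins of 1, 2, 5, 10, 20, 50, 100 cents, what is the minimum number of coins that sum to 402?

Greedy: take as many of the largest coin as possible, then repeat with the remainder.
402 = 4×100 + 1×2
Total coins = 4 + 1 = 5

5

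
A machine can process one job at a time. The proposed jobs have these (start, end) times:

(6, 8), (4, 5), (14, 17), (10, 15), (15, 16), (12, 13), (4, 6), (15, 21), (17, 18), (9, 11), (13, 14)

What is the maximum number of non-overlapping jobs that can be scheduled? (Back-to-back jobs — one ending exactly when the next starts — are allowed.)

Sort by end time and greedily take each interval whose start is ≥ the last chosen end.
Sorted by end: (4,5)  (4,6)  (6,8)  (9,11)  (12,13)  (13,14)  (10,15)  (15,16)  (14,17)  (17,18)  (15,21)
take (4,5); take (6,8); take (9,11); take (12,13); take (13,14); take (15,16); take (17,18).
Selected 7 jobs.

7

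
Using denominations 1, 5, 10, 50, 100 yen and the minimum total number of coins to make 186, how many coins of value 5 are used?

1

186 − 1×100→86 − 1×50→36 − 3×10→6 − 1×5→1 − 1×1→0
Count of 5: 1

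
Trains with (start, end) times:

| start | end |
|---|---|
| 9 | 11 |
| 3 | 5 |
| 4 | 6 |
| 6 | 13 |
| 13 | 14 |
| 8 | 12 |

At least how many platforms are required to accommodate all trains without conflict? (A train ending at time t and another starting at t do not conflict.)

3

The answer is the maximum number of intervals overlapping at any instant.
Events (time:±→running): 3:+→1 4:+→2 5:-→1 6:-→0 6:+→1 8:+→2 9:+→3 … peak 3.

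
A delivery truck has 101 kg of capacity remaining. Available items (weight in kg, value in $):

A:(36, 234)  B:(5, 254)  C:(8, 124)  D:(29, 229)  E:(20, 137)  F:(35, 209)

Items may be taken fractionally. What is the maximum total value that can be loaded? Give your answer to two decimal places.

Greedy by value/weight ratio, highest first.
Ratios (sorted): B 50.80, C 15.50, D 7.90, E 6.85, A 6.50, F 5.97
take B (5 @ 254); take C (8 @ 124); take D (29 @ 229); take E (20 @ 137); take A (36 @ 234); take 3/35 of F → 17.91. Capacity used 101/101.
Total value = 995.91

995.91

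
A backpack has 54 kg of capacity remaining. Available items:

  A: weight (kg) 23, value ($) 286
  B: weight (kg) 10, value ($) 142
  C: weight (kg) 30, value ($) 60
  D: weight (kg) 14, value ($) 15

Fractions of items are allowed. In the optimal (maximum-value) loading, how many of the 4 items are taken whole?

2

Sort by value per unit weight and fill in that order.
Ratios (sorted): B 14.20, A 12.43, C 2.00, D 1.07
take B (10 @ 142); take A (23 @ 286); take 21/30 of C → 42.00. Capacity used 54/54.
2 item(s) taken whole; one partial (take 21/30 of C).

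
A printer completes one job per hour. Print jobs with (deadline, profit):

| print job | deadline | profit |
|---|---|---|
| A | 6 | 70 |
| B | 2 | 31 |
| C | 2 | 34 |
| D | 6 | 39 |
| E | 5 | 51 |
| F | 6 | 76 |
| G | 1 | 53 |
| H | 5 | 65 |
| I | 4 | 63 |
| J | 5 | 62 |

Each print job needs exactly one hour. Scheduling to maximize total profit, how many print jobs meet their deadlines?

Profit order: F=76 A=70 H=65 I=63 J=62 G=53 E=51 D=39 C=34 B=31
Assign: F→slot 6, A→slot 5, H→slot 4, I→slot 3, J→slot 2, G→slot 1, E skipped, D skipped, C skipped, B skipped.
Slots: [1:G] [2:J] [3:I] [4:H] [5:A] [6:F]
6 of 10 scheduled.

6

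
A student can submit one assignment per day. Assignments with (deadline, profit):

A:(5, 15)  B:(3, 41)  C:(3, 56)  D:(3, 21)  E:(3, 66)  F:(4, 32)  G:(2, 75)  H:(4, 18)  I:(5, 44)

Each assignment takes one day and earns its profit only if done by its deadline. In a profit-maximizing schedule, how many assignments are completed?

5

Sort by profit descending; place each in the latest free slot ≤ its deadline.
By profit: G(d2,75), E(d3,66), C(d3,56), I(d5,44), B(d3,41), F(d4,32), D(d3,21), H(d4,18), A(d5,15)
G→slot 2; E→slot 3; C→slot 1; I→slot 5; B skipped; F→slot 4; D skipped; H skipped; A skipped.
5 of 9 scheduled.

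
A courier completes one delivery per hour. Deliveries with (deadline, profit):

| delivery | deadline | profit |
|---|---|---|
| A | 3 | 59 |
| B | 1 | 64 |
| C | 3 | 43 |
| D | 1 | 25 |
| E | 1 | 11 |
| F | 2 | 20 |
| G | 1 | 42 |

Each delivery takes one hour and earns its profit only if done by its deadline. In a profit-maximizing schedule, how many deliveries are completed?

Profit order: B=64 A=59 C=43 G=42 D=25 F=20 E=11
Assign: B→slot 1, A→slot 3, C→slot 2, G skipped, D skipped, F skipped, E skipped.
Slots: [1:B] [2:C] [3:A]
3 of 7 scheduled.

3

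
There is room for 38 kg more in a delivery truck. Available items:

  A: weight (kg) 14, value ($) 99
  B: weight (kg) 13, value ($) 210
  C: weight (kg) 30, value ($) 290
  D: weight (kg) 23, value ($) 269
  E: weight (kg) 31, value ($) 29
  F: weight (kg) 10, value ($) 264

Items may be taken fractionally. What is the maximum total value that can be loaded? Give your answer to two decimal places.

Sort by value per unit weight and fill in that order.
Ratios (sorted): F 26.40, B 16.15, D 11.70, C 9.67, A 7.07, E 0.94
take F (10 @ 264); take B (13 @ 210); take 15/23 of D → 175.43. Capacity used 38/38.
Total value = 649.43

649.43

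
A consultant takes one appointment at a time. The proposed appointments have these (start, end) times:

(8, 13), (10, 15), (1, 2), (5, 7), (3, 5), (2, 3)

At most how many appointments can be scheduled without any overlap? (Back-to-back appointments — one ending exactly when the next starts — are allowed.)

5

Sorted by end: (1,2)  (2,3)  (3,5)  (5,7)  (8,13)  (10,15)
take (1,2); take (2,3); take (3,5); take (5,7); take (8,13).
Selected 5 appointments.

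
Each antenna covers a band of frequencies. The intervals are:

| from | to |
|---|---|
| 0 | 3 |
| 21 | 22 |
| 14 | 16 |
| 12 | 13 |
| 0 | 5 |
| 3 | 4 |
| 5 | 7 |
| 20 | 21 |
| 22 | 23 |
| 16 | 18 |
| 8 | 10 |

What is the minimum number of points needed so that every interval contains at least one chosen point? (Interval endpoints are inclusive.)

7

Process intervals by earliest right end; each time one isn't hit yet, stab at its right endpoint.
By right end: [0,3]  [3,4]  [0,5]  [5,7]  [8,10]  [12,13]  [14,16]  [16,18]  [20,21]  [21,22]  [22,23]
[0,3] uncovered → point at 3; [5,7] uncovered → point at 7; [8,10] uncovered → point at 10; [12,13] uncovered → point at 13; [14,16] uncovered → point at 16; [20,21] uncovered → point at 21; [22,23] uncovered → point at 23.
Points: 3, 7, 10, 13, 16, 21, 23 (7 total).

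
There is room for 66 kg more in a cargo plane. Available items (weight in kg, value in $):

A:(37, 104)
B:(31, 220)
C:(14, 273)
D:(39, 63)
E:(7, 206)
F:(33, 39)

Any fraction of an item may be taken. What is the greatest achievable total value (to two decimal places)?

Sort by value per unit weight and fill in that order.
Order: E (206/7=29.43) > C (273/14=19.50) > B (220/31=7.10) > A (104/37=2.81) > D (63/39=1.62) > F (39/33=1.18)
Fill: take E (7 @ 206) → take C (14 @ 273) → take B (31 @ 220) → take 14/37 of A → 39.35; 66/66 used.
Total value = 738.35

738.35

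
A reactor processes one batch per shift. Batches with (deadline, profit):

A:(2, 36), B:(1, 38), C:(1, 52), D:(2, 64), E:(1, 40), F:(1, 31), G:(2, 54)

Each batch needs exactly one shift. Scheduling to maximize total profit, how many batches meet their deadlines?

2

Take jobs in profit order; each goes to the latest open slot no later than its deadline.
By profit: D(d2,64), G(d2,54), C(d1,52), E(d1,40), B(d1,38), A(d2,36), F(d1,31)
D→slot 2; G→slot 1; C skipped; E skipped; B skipped; A skipped; F skipped.
2 of 7 scheduled.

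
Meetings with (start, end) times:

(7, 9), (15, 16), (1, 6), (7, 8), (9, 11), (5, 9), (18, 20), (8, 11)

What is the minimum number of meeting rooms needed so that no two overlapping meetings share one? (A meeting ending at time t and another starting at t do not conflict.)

3

starts: [1, 5, 7, 7, 8, 9, 15, 18]
ends:   [6, 8, 9, 9, 11, 11, 16, 20]
s1→1 s5→2 e6→1 s7→2 s7→3  — peak 3.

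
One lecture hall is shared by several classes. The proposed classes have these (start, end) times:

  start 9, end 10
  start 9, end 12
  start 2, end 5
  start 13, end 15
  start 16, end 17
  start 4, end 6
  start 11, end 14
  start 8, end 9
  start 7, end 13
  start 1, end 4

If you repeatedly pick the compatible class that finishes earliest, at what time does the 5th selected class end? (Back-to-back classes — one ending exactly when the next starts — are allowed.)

Greedy by earliest finish: after sorting by end time, pick each interval compatible with the last pick.
Sorted by end: (1,4)  (2,5)  (4,6)  (8,9)  (9,10)  (9,12)  (7,13)  (11,14)  (13,15)  (16,17)
take (1,4); take (4,6); take (8,9); take (9,10); skip (9,12); take (11,14); take (16,17).
Selected: (1,4) (4,6) (8,9) (9,10) (11,14) (16,17)

14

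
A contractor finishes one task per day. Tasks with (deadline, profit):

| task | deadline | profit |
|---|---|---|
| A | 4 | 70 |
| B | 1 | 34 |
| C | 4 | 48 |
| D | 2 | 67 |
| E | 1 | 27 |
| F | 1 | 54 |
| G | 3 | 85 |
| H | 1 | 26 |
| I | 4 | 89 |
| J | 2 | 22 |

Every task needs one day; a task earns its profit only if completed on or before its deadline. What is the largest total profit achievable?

Sort by profit descending; place each in the latest free slot ≤ its deadline.
By profit: I(d4,89), G(d3,85), A(d4,70), D(d2,67), F(d1,54), C(d4,48), B(d1,34), E(d1,27), H(d1,26), J(d2,22)
I→slot 4; G→slot 3; A→slot 2; D→slot 1; F skipped; C skipped; B skipped; E skipped; H skipped; J skipped.
Profit = 67 + 70 + 85 + 89 = 311

311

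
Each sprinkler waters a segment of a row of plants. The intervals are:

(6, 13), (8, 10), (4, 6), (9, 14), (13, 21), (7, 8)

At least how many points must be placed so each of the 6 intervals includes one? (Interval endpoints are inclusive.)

3

By right end: [4,6]  [7,8]  [8,10]  [6,13]  [9,14]  [13,21]
[4,6] uncovered → point at 6; [7,8] uncovered → point at 8; [9,14] uncovered → point at 14.
Points: 6, 8, 14 (3 total).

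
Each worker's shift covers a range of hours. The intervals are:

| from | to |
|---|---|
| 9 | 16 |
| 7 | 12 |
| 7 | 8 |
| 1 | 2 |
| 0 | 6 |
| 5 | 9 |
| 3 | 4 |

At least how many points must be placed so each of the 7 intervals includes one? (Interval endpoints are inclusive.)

4

Process intervals by earliest right end; each time one isn't hit yet, stab at its right endpoint.
Sorted: [1,2] [3,4] [0,6] [7,8] [5,9] [7,12] [9,16]
{[1,2]} hit by 2; {[3,4],[0,6]} hit by 4; {[7,8],[5,9],[7,12]} hit by 8; {[9,16]} hit by 16.
Points: 2, 4, 8, 16 (4 total).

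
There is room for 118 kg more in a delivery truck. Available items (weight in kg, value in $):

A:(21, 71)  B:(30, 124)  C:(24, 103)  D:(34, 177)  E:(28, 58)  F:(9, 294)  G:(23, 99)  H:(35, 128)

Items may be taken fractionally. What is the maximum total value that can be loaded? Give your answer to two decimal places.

Sort by value per unit weight and fill in that order.
Order: F (294/9=32.67) > D (177/34=5.21) > G (99/23=4.30) > C (103/24=4.29) > B (124/30=4.13) > H (128/35=3.66) > A (71/21=3.38) > E (58/28=2.07)
Fill: take F (9 @ 294) → take D (34 @ 177) → take G (23 @ 99) → take C (24 @ 103) → take 28/30 of B → 115.73; 118/118 used.
Total value = 788.73

788.73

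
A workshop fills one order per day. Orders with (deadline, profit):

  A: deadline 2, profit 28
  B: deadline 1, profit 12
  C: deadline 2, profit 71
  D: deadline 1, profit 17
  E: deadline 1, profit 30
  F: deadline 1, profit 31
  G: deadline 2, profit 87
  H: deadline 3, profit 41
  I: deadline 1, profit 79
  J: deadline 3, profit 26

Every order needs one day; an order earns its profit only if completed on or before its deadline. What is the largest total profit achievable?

Sort by profit descending; place each in the latest free slot ≤ its deadline.
By profit: G(d2,87), I(d1,79), C(d2,71), H(d3,41), F(d1,31), E(d1,30), A(d2,28), J(d3,26), D(d1,17), B(d1,12)
G→slot 2; I→slot 1; C skipped; H→slot 3; F skipped; E skipped; A skipped; J skipped; D skipped; B skipped.
Profit = 79 + 87 + 41 = 207

207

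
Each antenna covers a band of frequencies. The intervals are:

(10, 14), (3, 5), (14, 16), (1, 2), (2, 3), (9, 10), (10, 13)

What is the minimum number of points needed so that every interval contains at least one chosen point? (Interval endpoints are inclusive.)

Sort by right endpoint; whenever an interval is uncovered, place a point at its right end.
By right end: [1,2]  [2,3]  [3,5]  [9,10]  [10,13]  [10,14]  [14,16]
[1,2] uncovered → point at 2; [3,5] uncovered → point at 5; [9,10] uncovered → point at 10; [14,16] uncovered → point at 16.
Points: 2, 5, 10, 16 (4 total).

4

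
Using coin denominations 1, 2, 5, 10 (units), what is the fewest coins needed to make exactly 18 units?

4

Greedy: take as many of the largest coin as possible, then repeat with the remainder.
18 = 1×10 + 1×5 + 1×2 + 1×1
Total coins = 1 + 1 + 1 + 1 = 4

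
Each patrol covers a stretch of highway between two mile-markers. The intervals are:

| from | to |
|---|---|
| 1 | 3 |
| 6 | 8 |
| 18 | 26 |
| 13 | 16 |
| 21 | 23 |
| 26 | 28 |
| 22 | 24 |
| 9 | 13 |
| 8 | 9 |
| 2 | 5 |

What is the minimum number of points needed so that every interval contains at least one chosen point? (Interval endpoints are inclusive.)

5

Sort by right endpoint; whenever an interval is uncovered, place a point at its right end.
By right end: [1,3]  [2,5]  [6,8]  [8,9]  [9,13]  [13,16]  [21,23]  [22,24]  [18,26]  [26,28]
[1,3] uncovered → point at 3; [6,8] uncovered → point at 8; [9,13] uncovered → point at 13; [21,23] uncovered → point at 23; [26,28] uncovered → point at 28.
Points: 3, 8, 13, 23, 28 (5 total).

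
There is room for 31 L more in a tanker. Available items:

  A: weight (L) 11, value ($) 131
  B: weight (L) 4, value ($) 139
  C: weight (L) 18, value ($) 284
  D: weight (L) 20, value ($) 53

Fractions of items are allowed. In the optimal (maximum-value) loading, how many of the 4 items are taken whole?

Ratios (sorted): B 34.75, C 15.78, A 11.91, D 2.65
take B (4 @ 139); take C (18 @ 284); take 9/11 of A → 107.18. Capacity used 31/31.
2 item(s) taken whole; one partial (take 9/11 of A).

2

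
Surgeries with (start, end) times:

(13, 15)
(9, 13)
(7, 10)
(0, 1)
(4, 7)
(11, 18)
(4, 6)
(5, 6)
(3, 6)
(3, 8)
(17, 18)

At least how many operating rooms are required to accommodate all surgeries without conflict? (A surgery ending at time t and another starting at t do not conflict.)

Count concurrent intervals with a sweep; the peak is the room count.
Events (time:±→running): 0:+→1 1:-→0 3:+→1 3:+→2 4:+→3 4:+→4 5:+→5 … peak 5.

5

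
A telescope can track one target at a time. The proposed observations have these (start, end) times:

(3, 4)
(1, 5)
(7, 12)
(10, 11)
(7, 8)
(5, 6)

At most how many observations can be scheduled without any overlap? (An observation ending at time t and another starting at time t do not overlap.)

Order by finish time; keep every interval that doesn't clash with the previous kept one.
Sorted by end: (3,4)  (1,5)  (5,6)  (7,8)  (10,11)  (7,12)
take (3,4); take (5,6); take (7,8); take (10,11).
Selected 4 observations.

4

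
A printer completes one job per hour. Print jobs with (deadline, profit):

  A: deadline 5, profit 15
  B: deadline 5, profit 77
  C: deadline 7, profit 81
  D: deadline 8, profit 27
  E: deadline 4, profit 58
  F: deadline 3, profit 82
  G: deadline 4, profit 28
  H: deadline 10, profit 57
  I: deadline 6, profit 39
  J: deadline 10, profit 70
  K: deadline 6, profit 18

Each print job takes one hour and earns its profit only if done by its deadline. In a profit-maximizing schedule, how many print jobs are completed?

10

Take jobs in profit order; each goes to the latest open slot no later than its deadline.
Profit order: F=82 C=81 B=77 J=70 E=58 H=57 I=39 G=28 D=27 K=18 A=15
Assign: F→slot 3, C→slot 7, B→slot 5, J→slot 10, E→slot 4, H→slot 9, I→slot 6, G→slot 2, D→slot 8, K→slot 1, A skipped.
Slots: [1:K] [2:G] [3:F] [4:E] [5:B] [6:I] [7:C] [8:D] [9:H] [10:J]
10 of 11 scheduled.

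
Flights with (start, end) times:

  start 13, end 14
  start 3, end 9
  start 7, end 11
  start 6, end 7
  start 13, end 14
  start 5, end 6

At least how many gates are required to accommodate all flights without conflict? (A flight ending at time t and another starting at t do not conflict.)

2

Count concurrent intervals with a sweep; the peak is the room count.
Events (time:±→running): 3:+→1 5:+→2 … peak 2.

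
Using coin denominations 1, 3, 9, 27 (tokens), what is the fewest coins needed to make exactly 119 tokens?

Use the largest denomination that fits, subtract, and repeat.
119 − 4×27→11 − 1×9→2 − 2×1→0
Total coins = 4 + 1 + 2 = 7

7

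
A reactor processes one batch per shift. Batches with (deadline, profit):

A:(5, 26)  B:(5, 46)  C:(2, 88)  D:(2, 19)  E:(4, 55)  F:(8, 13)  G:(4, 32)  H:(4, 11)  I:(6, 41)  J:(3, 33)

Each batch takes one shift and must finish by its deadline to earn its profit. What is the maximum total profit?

308

Take jobs in profit order; each goes to the latest open slot no later than its deadline.
Profit order: C=88 E=55 B=46 I=41 J=33 G=32 A=26 D=19 F=13 H=11
Assign: C→slot 2, E→slot 4, B→slot 5, I→slot 6, J→slot 3, G→slot 1, A skipped, D skipped, F→slot 8, H skipped.
Slots: [1:G] [2:C] [3:J] [4:E] [5:B] [6:I] [8:F]
Profit = 32 + 88 + 33 + 55 + 46 + 41 + 13 = 308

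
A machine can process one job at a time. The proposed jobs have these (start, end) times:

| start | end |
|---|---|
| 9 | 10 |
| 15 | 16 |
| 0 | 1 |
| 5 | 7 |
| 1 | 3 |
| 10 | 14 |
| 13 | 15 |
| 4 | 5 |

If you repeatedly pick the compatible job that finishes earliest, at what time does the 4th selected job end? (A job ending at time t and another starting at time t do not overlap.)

7

Sort by end time and greedily take each interval whose start is ≥ the last chosen end.
By end time: (0,1), (1,3), (4,5), (5,7), (9,10), (10,14), (13,15), (15,16).
Pick (0,1); next start ≥ 1 → (1,3); next start ≥ 3 → (4,5); next start ≥ 5 → (5,7); next start ≥ 7 → (9,10); next start ≥ 10 → (10,14); next start ≥ 14 → (15,16).
Selected: (0,1) (1,3) (4,5) (5,7) (9,10) (10,14) (15,16)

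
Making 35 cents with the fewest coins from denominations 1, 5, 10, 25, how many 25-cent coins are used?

35 − 1×25→10 − 1×10→0
Count of 25: 1

1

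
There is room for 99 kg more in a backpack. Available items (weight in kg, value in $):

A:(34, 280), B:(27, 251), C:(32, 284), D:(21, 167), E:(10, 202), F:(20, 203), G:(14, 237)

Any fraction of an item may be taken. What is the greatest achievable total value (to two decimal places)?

1141.50

Sort by value per unit weight and fill in that order.
Ratios (sorted): E 20.20, G 16.93, F 10.15, B 9.30, C 8.88, A 8.24, D 7.95
take E (10 @ 202); take G (14 @ 237); take F (20 @ 203); take B (27 @ 251); take 28/32 of C → 248.50. Capacity used 99/99.
Total value = 1141.50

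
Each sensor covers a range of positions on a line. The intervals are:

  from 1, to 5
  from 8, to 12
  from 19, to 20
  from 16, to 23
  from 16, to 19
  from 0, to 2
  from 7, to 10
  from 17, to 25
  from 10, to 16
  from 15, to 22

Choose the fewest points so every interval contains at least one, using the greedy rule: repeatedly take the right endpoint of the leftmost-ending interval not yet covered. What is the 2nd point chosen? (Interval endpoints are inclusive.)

10

Process intervals by earliest right end; each time one isn't hit yet, stab at its right endpoint.
Sorted: [0,2] [1,5] [7,10] [8,12] [10,16] [16,19] [19,20] [15,22] [16,23] [17,25]
{[0,2],[1,5]} hit by 2; {[7,10],[8,12],[10,16]} hit by 10; {[16,19],[19,20],[15,22],[16,23],[17,25]} hit by 19.
Points: 2, 10, 19 (3 total).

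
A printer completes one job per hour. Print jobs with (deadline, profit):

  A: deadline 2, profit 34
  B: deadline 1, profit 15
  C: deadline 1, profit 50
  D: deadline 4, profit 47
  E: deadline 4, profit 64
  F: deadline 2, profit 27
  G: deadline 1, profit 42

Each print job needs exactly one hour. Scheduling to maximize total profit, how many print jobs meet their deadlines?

Sort by profit descending; place each in the latest free slot ≤ its deadline.
Profit order: E=64 C=50 D=47 G=42 A=34 F=27 B=15
Assign: E→slot 4, C→slot 1, D→slot 3, G skipped, A→slot 2, F skipped, B skipped.
Slots: [1:C] [2:A] [3:D] [4:E]
4 of 7 scheduled.

4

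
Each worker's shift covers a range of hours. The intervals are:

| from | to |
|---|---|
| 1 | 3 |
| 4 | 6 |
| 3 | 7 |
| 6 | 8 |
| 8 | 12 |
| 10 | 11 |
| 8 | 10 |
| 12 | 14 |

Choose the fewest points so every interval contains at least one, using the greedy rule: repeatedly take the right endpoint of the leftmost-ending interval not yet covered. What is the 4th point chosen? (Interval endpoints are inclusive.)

14

Sort by right endpoint; whenever an interval is uncovered, place a point at its right end.
By right end: [1,3]  [4,6]  [3,7]  [6,8]  [8,10]  [10,11]  [8,12]  [12,14]
[1,3] uncovered → point at 3; [4,6] uncovered → point at 6; [8,10] uncovered → point at 10; [12,14] uncovered → point at 14.
Points: 3, 6, 10, 14 (4 total).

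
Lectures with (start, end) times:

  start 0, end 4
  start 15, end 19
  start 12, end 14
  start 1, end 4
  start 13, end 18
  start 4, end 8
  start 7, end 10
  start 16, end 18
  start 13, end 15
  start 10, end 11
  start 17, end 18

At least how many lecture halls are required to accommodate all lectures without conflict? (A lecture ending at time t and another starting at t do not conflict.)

4

Events (time:±→running): 0:+→1 1:+→2 4:-→1 4:-→0 4:+→1 7:+→2 8:-→1 10:-→0 10:+→1 11:-→0 12:+→1 13:+→2 13:+→3 14:-→2 15:-→1 15:+→2 16:+→3 17:+→4 … peak 4.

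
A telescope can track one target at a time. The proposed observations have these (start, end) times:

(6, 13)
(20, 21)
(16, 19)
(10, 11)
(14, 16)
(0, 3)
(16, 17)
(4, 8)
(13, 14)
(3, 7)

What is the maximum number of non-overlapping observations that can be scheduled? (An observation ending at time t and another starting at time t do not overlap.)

Sort by end time and greedily take each interval whose start is ≥ the last chosen end.
By end time: (0,3), (3,7), (4,8), (10,11), (6,13), (13,14), (14,16), (16,17), (16,19), (20,21).
Pick (0,3); next start ≥ 3 → (3,7); next start ≥ 7 → (10,11); next start ≥ 11 → (13,14); next start ≥ 14 → (14,16); next start ≥ 16 → (16,17); next start ≥ 17 → (20,21).
Selected 7 observations.

7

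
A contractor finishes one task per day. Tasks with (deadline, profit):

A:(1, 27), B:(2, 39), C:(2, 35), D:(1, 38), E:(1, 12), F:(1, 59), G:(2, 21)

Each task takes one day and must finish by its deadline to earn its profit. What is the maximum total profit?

Sort by profit descending; place each in the latest free slot ≤ its deadline.
By profit: F(d1,59), B(d2,39), D(d1,38), C(d2,35), A(d1,27), G(d2,21), E(d1,12)
F→slot 1; B→slot 2; D skipped; C skipped; A skipped; G skipped; E skipped.
Profit = 59 + 39 = 98

98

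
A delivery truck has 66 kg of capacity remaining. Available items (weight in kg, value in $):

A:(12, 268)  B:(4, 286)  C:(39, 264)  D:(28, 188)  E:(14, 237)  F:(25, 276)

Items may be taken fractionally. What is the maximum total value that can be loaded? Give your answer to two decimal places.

Greedy by value/weight ratio, highest first.
Order: B (286/4=71.50) > A (268/12=22.33) > E (237/14=16.93) > F (276/25=11.04) > C (264/39=6.77) > D (188/28=6.71)
Fill: take B (4 @ 286) → take A (12 @ 268) → take E (14 @ 237) → take F (25 @ 276) → take 11/39 of C → 74.46; 66/66 used.
Total value = 1141.46

1141.46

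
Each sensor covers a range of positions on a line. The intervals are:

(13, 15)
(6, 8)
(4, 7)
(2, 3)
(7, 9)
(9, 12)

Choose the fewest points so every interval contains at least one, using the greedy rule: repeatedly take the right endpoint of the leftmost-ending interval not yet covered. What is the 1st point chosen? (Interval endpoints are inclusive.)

3

By right end: [2,3]  [4,7]  [6,8]  [7,9]  [9,12]  [13,15]
[2,3] uncovered → point at 3; [4,7] uncovered → point at 7; [9,12] uncovered → point at 12; [13,15] uncovered → point at 15.
Points: 3, 7, 12, 15 (4 total).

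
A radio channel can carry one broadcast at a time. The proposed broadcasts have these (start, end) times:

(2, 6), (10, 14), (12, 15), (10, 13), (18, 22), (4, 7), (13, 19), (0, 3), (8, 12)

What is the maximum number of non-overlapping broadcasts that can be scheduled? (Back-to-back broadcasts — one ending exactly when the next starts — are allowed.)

5

Greedy by earliest finish: after sorting by end time, pick each interval compatible with the last pick.
Sorted by end: (0,3)  (2,6)  (4,7)  (8,12)  (10,13)  (10,14)  (12,15)  (13,19)  (18,22)
take (0,3); skip (2,6); take (4,7); take (8,12); take (12,15); take (18,22).
Selected 5 broadcasts.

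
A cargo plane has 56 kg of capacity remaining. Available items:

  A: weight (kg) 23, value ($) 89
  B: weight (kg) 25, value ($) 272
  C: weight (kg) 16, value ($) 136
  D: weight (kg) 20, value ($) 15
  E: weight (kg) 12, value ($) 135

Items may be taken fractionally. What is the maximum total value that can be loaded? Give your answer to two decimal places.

Order: E (135/12=11.25) > B (272/25=10.88) > C (136/16=8.50) > A (89/23=3.87) > D (15/20=0.75)
Fill: take E (12 @ 135) → take B (25 @ 272) → take C (16 @ 136) → take 3/23 of A → 11.61; 56/56 used.
Total value = 554.61

554.61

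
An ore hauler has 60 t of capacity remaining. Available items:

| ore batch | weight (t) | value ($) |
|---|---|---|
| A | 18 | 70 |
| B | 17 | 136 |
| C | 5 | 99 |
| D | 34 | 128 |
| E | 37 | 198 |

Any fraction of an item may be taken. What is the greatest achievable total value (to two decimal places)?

Order: C (99/5=19.80) > B (136/17=8.00) > E (198/37=5.35) > A (70/18=3.89) > D (128/34=3.76)
Fill: take C (5 @ 99) → take B (17 @ 136) → take E (37 @ 198) → take 1/18 of A → 3.89; 60/60 used.
Total value = 436.89

436.89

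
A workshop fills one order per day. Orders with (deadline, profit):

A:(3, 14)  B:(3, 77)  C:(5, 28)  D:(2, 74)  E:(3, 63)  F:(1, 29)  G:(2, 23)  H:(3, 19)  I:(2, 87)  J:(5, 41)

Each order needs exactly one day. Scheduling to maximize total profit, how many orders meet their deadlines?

5

Sort by profit descending; place each in the latest free slot ≤ its deadline.
Profit order: I=87 B=77 D=74 E=63 J=41 F=29 C=28 G=23 H=19 A=14
Assign: I→slot 2, B→slot 3, D→slot 1, E skipped, J→slot 5, F skipped, C→slot 4, G skipped, H skipped, A skipped.
Slots: [1:D] [2:I] [3:B] [4:C] [5:J]
5 of 10 scheduled.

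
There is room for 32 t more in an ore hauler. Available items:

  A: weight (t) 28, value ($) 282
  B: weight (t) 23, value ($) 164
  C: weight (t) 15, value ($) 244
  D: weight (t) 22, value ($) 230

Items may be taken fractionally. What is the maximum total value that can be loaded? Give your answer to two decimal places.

Sort by value per unit weight and fill in that order.
Ratios (sorted): C 16.27, D 10.45, A 10.07, B 7.13
take C (15 @ 244); take 17/22 of D → 177.73. Capacity used 32/32.
Total value = 421.73

421.73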